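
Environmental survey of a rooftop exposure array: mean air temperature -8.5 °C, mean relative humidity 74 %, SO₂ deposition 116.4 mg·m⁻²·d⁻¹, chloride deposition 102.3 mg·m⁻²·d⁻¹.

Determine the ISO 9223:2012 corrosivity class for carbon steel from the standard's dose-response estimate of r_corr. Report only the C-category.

C2

carbon steel: f(T) = +0.150·(T−10) [T≤10 °C] = -2.7750
  Pd branch = 1.77·Pd^0.52·e^(0.02·RH+f) = 5.753 μm/a
  Cl⁻ term: 0.102·102.3^0.62·exp(0.033·74+0.04·-8.5) = 14.71
  r_corr = 5.753 + 14.71 = 20.46 μm/a
ISO 9223 Table 2 (carbon steel): 1.3 < 20.5 ≤ 25 μm/a ⇒ C2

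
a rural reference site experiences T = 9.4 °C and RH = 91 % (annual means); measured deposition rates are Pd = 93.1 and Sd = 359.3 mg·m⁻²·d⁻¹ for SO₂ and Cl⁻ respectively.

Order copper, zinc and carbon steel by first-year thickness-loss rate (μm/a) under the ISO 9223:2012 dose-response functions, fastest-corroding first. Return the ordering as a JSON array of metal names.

copper: temperature factor f = +0.126·(-0.6) = -0.0756
  SO₂ term: 0.0053·93.1^0.26·exp(0.059·91-0.0756) = 3.428
  Cl⁻ term: 0.01025·359.3^0.27·exp(0.036·91+0.049·9.4) = 2.106
  r_corr = 3.428 + 2.106 = 5.535 μm/a
zinc: temperature factor f = +0.038·(-0.6) = -0.0228
  SO₂ term: 0.0129·93.1^0.44·exp(0.046·91-0.0228) = 6.095
  Sd branch = 0.0175·Sd^0.57·e^(0.008·RH+0.085·T) = 2.306 μm/a
  sum: 6.095 + 2.306 → r_corr = 8.401 μm/a
carbon steel: f(T) = +0.150·(T−10) [T≤10 °C] = -0.0900
  Pd branch = 1.77·Pd^0.52·e^(0.02·RH+f) = 105.5 μm/a
  Cl⁻ term: 0.102·359.3^0.62·exp(0.033·91+0.04·9.4) = 114.9
  r_corr = 105.5 + 114.9 = 220.4 μm/a
Ordering by μm/a: carbon steel (220) > zinc (8.4) > copper (5.53)

["carbon steel", "zinc", "copper"]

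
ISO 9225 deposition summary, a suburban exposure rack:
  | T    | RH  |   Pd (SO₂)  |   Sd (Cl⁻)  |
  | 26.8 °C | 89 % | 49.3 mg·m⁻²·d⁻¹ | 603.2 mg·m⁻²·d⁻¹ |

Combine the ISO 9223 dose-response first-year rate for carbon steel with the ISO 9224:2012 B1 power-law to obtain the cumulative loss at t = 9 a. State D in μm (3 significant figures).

D(9) = 1.04e+03 μm

carbon steel: f(T) = -0.054·(T−10) [T>10 °C] = -0.9072
  sulphur-dioxide contribution → 32.16 μm/a
  chloride contribution → 297.6 μm/a
  ⇒ r_corr(carbon steel) = 329.7 μm/a
ISO 9224: D(t) = r_corr · t^b with b = 0.523 (carbon steel, B1)
  D(9) = 329.7 × 9^0.523 = 329.7 × 3.156 = 1040 μm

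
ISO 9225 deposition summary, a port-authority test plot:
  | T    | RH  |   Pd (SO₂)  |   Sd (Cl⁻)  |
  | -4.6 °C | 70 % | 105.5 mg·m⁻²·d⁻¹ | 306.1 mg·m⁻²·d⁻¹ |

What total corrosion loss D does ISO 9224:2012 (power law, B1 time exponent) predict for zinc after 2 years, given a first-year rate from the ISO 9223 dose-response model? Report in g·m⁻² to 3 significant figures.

zinc: f(T) = +0.038·(T−10) [T≤10 °C] = -0.5548
  SO₂ term: 0.0129·105.5^0.44·exp(0.046·70-0.5548) = 1.44
  Cl⁻ term: 0.0175·306.1^0.57·exp(0.008·70+0.085·-4.6) = 0.5412
  r_corr = 1.44 + 0.5412 = 1.981 μm/a
ISO 9224: D(t) = r_corr · t^b with b = 0.813 (zinc, B1)
  D(2) = 1.981 × 2^0.813 = 1.981 × 1.757 = 3.48 μm
  Mass loss = 3.48 μm × 7.14 g/cm³ = 24.85 g·m⁻²

D(2) = 24.8 g·m⁻²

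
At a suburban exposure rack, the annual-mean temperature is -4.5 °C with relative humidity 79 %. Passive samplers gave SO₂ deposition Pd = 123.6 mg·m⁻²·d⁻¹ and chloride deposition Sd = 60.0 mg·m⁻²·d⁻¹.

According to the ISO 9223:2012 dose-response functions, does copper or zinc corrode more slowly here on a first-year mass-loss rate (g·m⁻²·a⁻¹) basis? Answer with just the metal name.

copper: T≤10 °C ⇒ hinge +0.126·(-4.5−10) = -1.8270
  SO₂ term: 0.0053·123.6^0.26·exp(0.059·79-1.8270) = 0.3155
  Cl⁻ term: 0.01025·60.0^0.27·exp(0.036·79+0.049·-4.5) = 0.4268
  r_corr = 0.3155 + 0.4268 = 0.7423 μm/a
  mass loss = 0.7423 μm/a × 8.96 g/cm³ = 6.651 g·m⁻²·a⁻¹
zinc: temperature factor f = +0.038·(-14.5) = -0.5510
  SO₂ term: 0.0129·123.6^0.44·exp(0.046·79-0.5510) = 2.344
  Sd branch = 0.0175·Sd^0.57·e^(0.008·RH+0.085·T) = 0.2317 μm/a
  r_corr = 2.344 + 0.2317 = 2.576 μm/a
  mass loss = 2.576 μm/a × 7.14 g/cm³ = 18.39 g·m⁻²·a⁻¹
Ordering by g·m⁻²·a⁻¹: zinc (18.4) > copper (6.65)

copper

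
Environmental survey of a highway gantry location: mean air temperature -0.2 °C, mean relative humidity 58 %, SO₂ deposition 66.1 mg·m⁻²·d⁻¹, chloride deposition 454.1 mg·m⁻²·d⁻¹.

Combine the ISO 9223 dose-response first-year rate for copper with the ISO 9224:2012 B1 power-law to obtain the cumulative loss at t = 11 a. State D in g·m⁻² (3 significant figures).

D(11) = 24.9 g·m⁻²

copper: f(T) = +0.126·(T−10) [T≤10 °C] = -1.2852
  Pd branch = 0.0053·Pd^0.26·e^(0.059·RH+f) = 0.1335 μm/a
  Cl⁻ term: 0.01025·454.1^0.27·exp(0.036·58+0.049·-0.2) = 0.4273
  sum: 0.1335 + 0.4273 → r_corr = 0.5608 μm/a
Long-term exponent b (ISO 9224 Table 2, B1) = 0.667
  D(11) = 0.5608 × 11^0.667 = 0.5608 × 4.95 = 2.776 μm
  Mass loss = 2.776 μm × 8.96 g/cm³ = 24.87 g·m⁻²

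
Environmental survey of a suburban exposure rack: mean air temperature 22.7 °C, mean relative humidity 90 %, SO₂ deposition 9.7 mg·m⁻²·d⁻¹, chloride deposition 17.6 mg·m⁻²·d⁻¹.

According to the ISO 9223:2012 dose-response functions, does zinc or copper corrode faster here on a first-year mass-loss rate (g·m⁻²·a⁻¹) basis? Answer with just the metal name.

copper

zinc: temperature factor f = -0.071·(12.7) = -0.9017
  sulphur-dioxide contribution → 0.8936 μm/a
  chloride contribution → 1.27 μm/a
  total first-year rate 2.163 μm/a
  mass loss = 2.163 μm/a × 7.14 g/cm³ = 15.44 g·m⁻²·a⁻¹
copper: f(T) = -0.080·(T−10) [T>10 °C] = -1.0160
  sulphur-dioxide contribution → 0.701 μm/a
  chloride contribution → 1.727 μm/a
  ⇒ r_corr(copper) = 2.428 μm/a
  mass loss = 2.428 μm/a × 8.96 g/cm³ = 21.75 g·m⁻²·a⁻¹
Ordering by g·m⁻²·a⁻¹: copper (21.8) > zinc (15.4)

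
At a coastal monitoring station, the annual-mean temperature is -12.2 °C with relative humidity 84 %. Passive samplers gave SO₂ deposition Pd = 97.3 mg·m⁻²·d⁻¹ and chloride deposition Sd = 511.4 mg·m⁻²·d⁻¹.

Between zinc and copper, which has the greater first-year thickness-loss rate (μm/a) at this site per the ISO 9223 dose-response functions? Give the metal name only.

zinc: f(T) = +0.038·(T−10) [T≤10 °C] = -0.8436
  SO₂ term: 0.0129·97.3^0.44·exp(0.046·84-0.8436) = 1.982
  Cl⁻ term: 0.0175·511.4^0.57·exp(0.008·84+0.085·-12.2) = 0.4251
  sum: 1.982 + 0.4251 → r_corr = 2.407 μm/a
copper: T≤10 °C ⇒ hinge +0.126·(-12.2−10) = -2.7972
  SO₂ term: 0.0053·97.3^0.26·exp(0.059·84-2.7972) = 0.1509
  Sd branch = 0.01025·Sd^0.27·e^(0.036·RH+0.049·T) = 0.6248 μm/a
  sum: 0.1509 + 0.6248 → r_corr = 0.7758 μm/a
Ordering by μm/a: zinc (2.41) > copper (0.776)

zinc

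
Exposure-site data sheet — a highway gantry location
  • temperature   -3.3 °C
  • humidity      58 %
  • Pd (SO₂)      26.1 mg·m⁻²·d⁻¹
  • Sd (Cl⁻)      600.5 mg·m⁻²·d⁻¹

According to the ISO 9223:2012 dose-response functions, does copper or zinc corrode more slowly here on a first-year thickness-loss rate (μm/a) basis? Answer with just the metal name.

copper: T≤10 °C ⇒ hinge +0.126·(-3.3−10) = -1.6758
  Pd branch = 0.0053·Pd^0.26·e^(0.059·RH+f) = 0.07095 μm/a
  Sd branch = 0.01025·Sd^0.27·e^(0.036·RH+0.049·T) = 0.3958 μm/a
  r_corr = 0.07095 + 0.3958 = 0.4668 μm/a
zinc: temperature factor f = +0.038·(-13.3) = -0.5054
  SO₂ term: 0.0129·26.1^0.44·exp(0.046·58-0.5054) = 0.4711
  Cl⁻ term: 0.0175·600.5^0.57·exp(0.008·58+0.085·-3.3) = 0.8063
  r_corr = 0.4711 + 0.8063 = 1.277 μm/a
Ordering by μm/a: zinc (1.28) > copper (0.467)

copper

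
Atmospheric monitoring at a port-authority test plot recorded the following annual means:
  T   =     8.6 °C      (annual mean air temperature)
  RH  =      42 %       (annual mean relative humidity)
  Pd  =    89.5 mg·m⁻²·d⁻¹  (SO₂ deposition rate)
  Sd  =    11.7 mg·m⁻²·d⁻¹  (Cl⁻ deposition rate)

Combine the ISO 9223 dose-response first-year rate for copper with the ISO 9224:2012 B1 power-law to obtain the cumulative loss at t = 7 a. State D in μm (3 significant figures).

copper: T≤10 °C ⇒ hinge +0.126·(8.6−10) = -0.1764
  SO₂ term: 0.0053·89.5^0.26·exp(0.059·42-0.1764) = 0.1703
  Sd branch = 0.01025·Sd^0.27·e^(0.036·RH+0.049·T) = 0.1377 μm/a
  r_corr = 0.1703 + 0.1377 = 0.308 μm/a
Power-law: D(7) = r_corr · 7^0.667
  D(7) = 0.308 × 7^0.667 = 0.308 × 3.662 = 1.128 μm

D(7) = 1.13 μm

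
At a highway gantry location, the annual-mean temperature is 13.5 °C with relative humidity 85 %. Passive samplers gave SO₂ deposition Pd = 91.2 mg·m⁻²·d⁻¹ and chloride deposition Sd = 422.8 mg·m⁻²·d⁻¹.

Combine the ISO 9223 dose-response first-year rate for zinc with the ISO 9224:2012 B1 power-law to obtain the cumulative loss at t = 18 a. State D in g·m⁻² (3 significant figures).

D(18) = 530 g·m⁻²

zinc: T>10 °C ⇒ hinge -0.071·(13.5−10) = -0.2485
  Pd branch = 0.0129·Pd^0.44·e^(0.046·RH+f) = 3.657 μm/a
  Sd branch = 0.0175·Sd^0.57·e^(0.008·RH+0.085·T) = 3.417 μm/a
  r_corr = 3.657 + 3.417 = 7.074 μm/a
Power-law: D(18) = r_corr · 18^0.813
  D(18) = 7.074 × 18^0.813 = 7.074 × 10.48 = 74.17 μm
  Mass loss = 74.17 μm × 7.14 g/cm³ = 529.5 g·m⁻²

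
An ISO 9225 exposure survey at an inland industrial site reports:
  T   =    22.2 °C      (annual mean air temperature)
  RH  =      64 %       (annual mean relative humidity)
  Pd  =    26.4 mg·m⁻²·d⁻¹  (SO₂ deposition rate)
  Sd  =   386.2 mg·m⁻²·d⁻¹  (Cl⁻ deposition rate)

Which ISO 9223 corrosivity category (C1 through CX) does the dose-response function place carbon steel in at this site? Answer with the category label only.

C5

carbon steel: T>10 °C ⇒ hinge -0.054·(22.2−10) = -0.6588
  SO₂ term: 1.77·26.4^0.52·exp(0.02·64-0.6588) = 18.07
  Sd branch = 0.102·Sd^0.62·e^(0.033·RH+0.04·T) = 82.28 μm/a
  r_corr = 18.07 + 82.28 = 100.4 μm/a
100 μm/a falls in (80, 200] for carbon steel → category C5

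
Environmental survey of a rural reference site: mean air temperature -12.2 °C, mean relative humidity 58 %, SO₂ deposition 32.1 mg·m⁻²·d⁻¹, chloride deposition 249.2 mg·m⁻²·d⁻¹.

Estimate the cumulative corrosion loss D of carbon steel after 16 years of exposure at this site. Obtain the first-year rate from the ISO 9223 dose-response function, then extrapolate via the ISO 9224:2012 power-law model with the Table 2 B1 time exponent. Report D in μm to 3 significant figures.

carbon steel: temperature factor f = +0.150·(-22.2) = -3.3300
  Pd branch = 1.77·Pd^0.52·e^(0.02·RH+f) = 1.227 μm/a
  Sd branch = 0.102·Sd^0.62·e^(0.033·RH+0.04·T) = 12.99 μm/a
  r_corr = 1.227 + 12.99 = 14.22 μm/a
Power-law: D(16) = r_corr · 16^0.523
  D(16) = 14.22 × 16^0.523 = 14.22 × 4.263 = 60.63 μm

D(16) = 60.6 μm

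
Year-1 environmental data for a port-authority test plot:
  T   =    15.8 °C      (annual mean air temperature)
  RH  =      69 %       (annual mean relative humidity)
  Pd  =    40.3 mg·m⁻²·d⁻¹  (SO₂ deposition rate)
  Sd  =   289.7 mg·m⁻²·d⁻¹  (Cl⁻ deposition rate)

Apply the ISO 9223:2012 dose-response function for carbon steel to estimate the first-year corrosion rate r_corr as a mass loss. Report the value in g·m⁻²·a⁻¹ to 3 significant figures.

carbon steel: temperature factor f = -0.054·(5.8) = -0.3132
  Pd branch = 1.77·Pd^0.52·e^(0.02·RH+f) = 35.16 μm/a
  Sd branch = 0.102·Sd^0.62·e^(0.033·RH+0.04·T) = 62.86 μm/a
  r_corr = 35.16 + 62.86 = 98.02 μm/a
Convert to mass loss: 98.02 μm/a × 7.85 g/cm³ = 769.4 g·m⁻²·a⁻¹

r_corr = 769 g·m⁻²·a⁻¹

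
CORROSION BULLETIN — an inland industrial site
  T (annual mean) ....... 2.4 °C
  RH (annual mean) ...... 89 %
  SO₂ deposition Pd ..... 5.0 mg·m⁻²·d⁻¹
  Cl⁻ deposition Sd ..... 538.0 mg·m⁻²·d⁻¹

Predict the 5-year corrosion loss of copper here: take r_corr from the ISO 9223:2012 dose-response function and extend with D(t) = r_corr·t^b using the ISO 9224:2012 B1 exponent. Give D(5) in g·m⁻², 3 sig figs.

D(5) = 56.1 g·m⁻²

copper: T≤10 °C ⇒ hinge +0.126·(2.4−10) = -0.9576
  sulphur-dioxide contribution → 0.5897 μm/a
  chloride contribution → 1.551 μm/a
  ⇒ r_corr(copper) = 2.141 μm/a
ISO 9224: D(t) = r_corr · t^b with b = 0.667 (copper, B1)
  D(5) = 2.141 × 5^0.667 = 2.141 × 2.926 = 6.262 μm
  Mass loss = 6.262 μm × 8.96 g/cm³ = 56.11 g·m⁻²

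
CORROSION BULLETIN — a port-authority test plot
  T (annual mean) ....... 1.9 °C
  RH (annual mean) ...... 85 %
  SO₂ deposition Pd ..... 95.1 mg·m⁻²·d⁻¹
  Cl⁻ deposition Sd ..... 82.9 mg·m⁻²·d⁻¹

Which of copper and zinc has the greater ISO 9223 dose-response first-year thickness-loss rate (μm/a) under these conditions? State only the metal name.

copper: f(T) = +0.126·(T−10) [T≤10 °C] = -1.0206
  sulphur-dioxide contribution → 0.9405 μm/a
  chloride contribution → 0.7909 μm/a
  total first-year rate 1.731 μm/a
zinc: temperature factor f = +0.038·(-8.1) = -0.3078
  sulphur-dioxide contribution → 3.511 μm/a
  chloride contribution → 0.5036 μm/a
  total first-year rate 4.014 μm/a
Ordering by μm/a: zinc (4.01) > copper (1.73)

zinc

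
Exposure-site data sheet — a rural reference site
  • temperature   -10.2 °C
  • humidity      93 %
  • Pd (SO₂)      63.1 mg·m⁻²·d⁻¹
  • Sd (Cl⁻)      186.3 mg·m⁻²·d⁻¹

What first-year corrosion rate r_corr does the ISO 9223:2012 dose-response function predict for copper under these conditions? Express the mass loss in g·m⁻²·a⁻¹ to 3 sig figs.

copper: T≤10 °C ⇒ hinge +0.126·(-10.2−10) = -2.5452
  sulphur-dioxide contribution → 0.295 μm/a
  chloride contribution → 0.7255 μm/a
  total first-year rate 1.021 μm/a
Convert to mass loss: 1.021 μm/a × 8.96 g/cm³ = 9.144 g·m⁻²·a⁻¹

r_corr = 9.14 g·m⁻²·a⁻¹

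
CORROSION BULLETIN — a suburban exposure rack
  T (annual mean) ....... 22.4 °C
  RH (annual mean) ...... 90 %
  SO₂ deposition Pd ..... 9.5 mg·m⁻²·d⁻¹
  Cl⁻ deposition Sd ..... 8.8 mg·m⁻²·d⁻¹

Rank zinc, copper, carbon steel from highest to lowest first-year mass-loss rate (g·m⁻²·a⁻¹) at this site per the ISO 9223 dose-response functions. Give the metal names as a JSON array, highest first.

["carbon steel", "copper", "zinc"]

zinc: f(T) = -0.071·(T−10) [T>10 °C] = -0.8804
  Pd branch = 0.0129·Pd^0.44·e^(0.046·RH+f) = 0.9045 μm/a
  Sd branch = 0.0175·Sd^0.57·e^(0.008·RH+0.085·T) = 0.8336 μm/a
  sum: 0.9045 + 0.8336 → r_corr = 1.738 μm/a
  mass loss = 1.738 μm/a × 7.14 g/cm³ = 12.41 g·m⁻²·a⁻¹
copper: T>10 °C ⇒ hinge -0.080·(22.4−10) = -0.9920
  Pd branch = 0.0053·Pd^0.26·e^(0.059·RH+f) = 0.7141 μm/a
  Sd branch = 0.01025·Sd^0.27·e^(0.036·RH+0.049·T) = 1.411 μm/a
  sum: 0.7141 + 1.411 → r_corr = 2.125 μm/a
  mass loss = 2.125 μm/a × 8.96 g/cm³ = 19.04 g·m⁻²·a⁻¹
carbon steel: temperature factor f = -0.054·(12.4) = -0.6696
  Pd branch = 1.77·Pd^0.52·e^(0.02·RH+f) = 17.67 μm/a
  Cl⁻ term: 0.102·8.8^0.62·exp(0.033·90+0.04·22.4) = 18.76
  r_corr = 17.67 + 18.76 = 36.43 μm/a
  mass loss = 36.43 μm/a × 7.85 g/cm³ = 286 g·m⁻²·a⁻¹
Ordering by g·m⁻²·a⁻¹: carbon steel (286) > copper (19) > zinc (12.4)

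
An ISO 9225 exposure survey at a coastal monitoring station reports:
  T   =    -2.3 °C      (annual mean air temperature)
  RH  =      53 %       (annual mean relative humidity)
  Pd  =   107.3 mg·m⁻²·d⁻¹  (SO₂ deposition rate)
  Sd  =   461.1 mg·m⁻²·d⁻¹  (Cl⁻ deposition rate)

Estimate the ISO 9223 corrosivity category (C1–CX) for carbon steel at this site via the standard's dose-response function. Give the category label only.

C3

carbon steel: T≤10 °C ⇒ hinge +0.150·(-2.3−10) = -1.8450
  Pd branch = 1.77·Pd^0.52·e^(0.02·RH+f) = 9.183 μm/a
  Cl⁻ term: 0.102·461.1^0.62·exp(0.033·53+0.04·-2.3) = 23.98
  sum: 9.183 + 23.98 → r_corr = 33.16 μm/a
ISO 9223 Table 2 (carbon steel): 25 < 33.2 ≤ 50 μm/a ⇒ C3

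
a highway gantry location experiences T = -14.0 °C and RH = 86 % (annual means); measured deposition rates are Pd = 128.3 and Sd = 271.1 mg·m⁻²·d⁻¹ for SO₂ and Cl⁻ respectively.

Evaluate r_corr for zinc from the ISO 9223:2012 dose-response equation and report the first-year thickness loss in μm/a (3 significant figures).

r_corr = 2.55 μm/a

zinc: f(T) = +0.038·(T−10) [T≤10 °C] = -0.9120
  Pd branch = 0.0129·Pd^0.44·e^(0.046·RH+f) = 2.292 μm/a
  Cl⁻ term: 0.0175·271.1^0.57·exp(0.008·86+0.085·-14.0) = 0.2582
  sum: 2.292 + 0.2582 → r_corr = 2.55 μm/a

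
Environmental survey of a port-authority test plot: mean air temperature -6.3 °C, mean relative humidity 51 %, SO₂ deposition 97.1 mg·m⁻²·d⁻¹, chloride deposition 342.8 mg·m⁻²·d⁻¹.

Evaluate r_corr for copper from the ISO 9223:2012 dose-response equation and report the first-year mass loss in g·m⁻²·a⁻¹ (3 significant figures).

copper: T≤10 °C ⇒ hinge +0.126·(-6.3−10) = -2.0538
  sulphur-dioxide contribution → 0.04527 μm/a
  chloride contribution → 0.2283 μm/a
  ⇒ r_corr(copper) = 0.2736 μm/a
Convert to mass loss: 0.2736 μm/a × 8.96 g/cm³ = 2.451 g·m⁻²·a⁻¹

r_corr = 2.45 g·m⁻²·a⁻¹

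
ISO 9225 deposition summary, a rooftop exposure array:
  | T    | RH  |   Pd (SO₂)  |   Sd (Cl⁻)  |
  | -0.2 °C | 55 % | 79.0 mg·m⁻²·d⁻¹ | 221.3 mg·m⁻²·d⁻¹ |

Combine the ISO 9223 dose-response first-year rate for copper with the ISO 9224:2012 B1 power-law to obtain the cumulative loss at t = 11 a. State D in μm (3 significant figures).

D(11) = 2.14 μm

copper: f(T) = +0.126·(T−10) [T≤10 °C] = -1.2852
  sulphur-dioxide contribution → 0.1172 μm/a
  chloride contribution → 0.3159 μm/a
  ⇒ r_corr(copper) = 0.433 μm/a
ISO 9224: D(t) = r_corr · t^b with b = 0.667 (copper, B1)
  D(11) = 0.433 × 11^0.667 = 0.433 × 4.95 = 2.144 μm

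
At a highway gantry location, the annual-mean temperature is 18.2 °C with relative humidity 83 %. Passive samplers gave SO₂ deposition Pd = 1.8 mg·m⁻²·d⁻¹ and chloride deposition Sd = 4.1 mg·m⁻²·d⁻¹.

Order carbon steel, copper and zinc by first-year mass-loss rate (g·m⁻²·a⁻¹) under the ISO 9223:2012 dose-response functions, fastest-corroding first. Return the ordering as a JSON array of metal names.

carbon steel: f(T) = -0.054·(T−10) [T>10 °C] = -0.4428
  Pd branch = 1.77·Pd^0.52·e^(0.02·RH+f) = 8.116 μm/a
  Cl⁻ term: 0.102·4.1^0.62·exp(0.033·83+0.04·18.2) = 7.838
  sum: 8.116 + 7.838 → r_corr = 15.95 μm/a
  mass loss = 15.95 μm/a × 7.85 g/cm³ = 125.2 g·m⁻²·a⁻¹
copper: temperature factor f = -0.080·(8.2) = -0.6560
  SO₂ term: 0.0053·1.8^0.26·exp(0.059·83-0.6560) = 0.429
  Cl⁻ term: 0.01025·4.1^0.27·exp(0.036·83+0.049·18.2) = 0.7264
  sum: 0.429 + 0.7264 → r_corr = 1.155 μm/a
  mass loss = 1.155 μm/a × 8.96 g/cm³ = 10.35 g·m⁻²·a⁻¹
zinc: temperature factor f = -0.071·(8.2) = -0.5822
  SO₂ term: 0.0129·1.8^0.44·exp(0.046·83-0.5822) = 0.4248
  Sd branch = 0.0175·Sd^0.57·e^(0.008·RH+0.085·T) = 0.3569 μm/a
  r_corr = 0.4248 + 0.3569 = 0.7817 μm/a
  mass loss = 0.7817 μm/a × 7.14 g/cm³ = 5.581 g·m⁻²·a⁻¹
Ordering by g·m⁻²·a⁻¹: carbon steel (125) > copper (10.4) > zinc (5.58)

["carbon steel", "copper", "zinc"]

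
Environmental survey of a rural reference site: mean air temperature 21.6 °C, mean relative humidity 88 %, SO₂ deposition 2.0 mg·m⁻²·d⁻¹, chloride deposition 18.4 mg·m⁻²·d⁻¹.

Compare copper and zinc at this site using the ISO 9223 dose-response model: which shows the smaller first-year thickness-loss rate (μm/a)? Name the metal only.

copper: f(T) = -0.080·(T−10) [T>10 °C] = -0.9280
  SO₂ term: 0.0053·2.0^0.26·exp(0.059·88-0.9280) = 0.4512
  Sd branch = 0.01025·Sd^0.27·e^(0.036·RH+0.049·T) = 1.541 μm/a
  sum: 0.4512 + 1.541 → r_corr = 1.992 μm/a
zinc: temperature factor f = -0.071·(11.6) = -0.8236
  Pd branch = 0.0129·Pd^0.44·e^(0.046·RH+f) = 0.4399 μm/a
  Cl⁻ term: 0.0175·18.4^0.57·exp(0.008·88+0.085·21.6) = 1.167
  sum: 0.4399 + 1.167 → r_corr = 1.607 μm/a
Ordering by μm/a: copper (1.99) > zinc (1.61)

zinc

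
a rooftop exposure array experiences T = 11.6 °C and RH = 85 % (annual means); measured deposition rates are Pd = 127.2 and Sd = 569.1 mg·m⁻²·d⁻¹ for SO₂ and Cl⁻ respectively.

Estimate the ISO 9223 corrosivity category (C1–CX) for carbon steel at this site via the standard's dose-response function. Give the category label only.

carbon steel: T>10 °C ⇒ hinge -0.054·(11.6−10) = -0.0864
  Pd branch = 1.77·Pd^0.52·e^(0.02·RH+f) = 110.4 μm/a
  Sd branch = 0.102·Sd^0.62·e^(0.033·RH+0.04·T) = 136.9 μm/a
  r_corr = 110.4 + 136.9 = 247.4 μm/a
247 μm/a falls in (200, 700] for carbon steel → category CX

CX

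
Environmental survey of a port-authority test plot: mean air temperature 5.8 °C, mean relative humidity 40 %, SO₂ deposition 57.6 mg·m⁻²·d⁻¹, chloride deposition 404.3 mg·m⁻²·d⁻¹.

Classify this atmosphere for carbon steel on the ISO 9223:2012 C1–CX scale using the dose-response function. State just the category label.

carbon steel: temperature factor f = +0.150·(-4.2) = -0.6300
  Pd branch = 1.77·Pd^0.52·e^(0.02·RH+f) = 17.27 μm/a
  Cl⁻ term: 0.102·404.3^0.62·exp(0.033·40+0.04·5.8) = 19.9
  sum: 17.27 + 19.9 → r_corr = 37.16 μm/a
ISO 9223 Table 2 (carbon steel): 25 < 37.2 ≤ 50 μm/a ⇒ C3

C3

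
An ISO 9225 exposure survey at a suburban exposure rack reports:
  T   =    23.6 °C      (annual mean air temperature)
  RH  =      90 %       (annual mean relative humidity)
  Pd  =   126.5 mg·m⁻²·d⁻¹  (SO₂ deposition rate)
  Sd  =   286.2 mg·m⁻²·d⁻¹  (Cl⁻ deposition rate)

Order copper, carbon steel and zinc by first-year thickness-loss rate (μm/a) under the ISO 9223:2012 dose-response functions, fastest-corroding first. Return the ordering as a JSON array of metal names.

copper: T>10 °C ⇒ hinge -0.080·(23.6−10) = -1.0880
  Pd branch = 0.0053·Pd^0.26·e^(0.059·RH+f) = 1.272 μm/a
  Cl⁻ term: 0.01025·286.2^0.27·exp(0.036·90+0.049·23.6) = 3.831
  r_corr = 1.272 + 3.831 = 5.103 μm/a
carbon steel: T>10 °C ⇒ hinge -0.054·(23.6−10) = -0.7344
  SO₂ term: 1.77·126.5^0.52·exp(0.02·90-0.7344) = 63.66
  Sd branch = 0.102·Sd^0.62·e^(0.033·RH+0.04·T) = 170.4 μm/a
  sum: 63.66 + 170.4 → r_corr = 234.1 μm/a
zinc: T>10 °C ⇒ hinge -0.071·(23.6−10) = -0.9656
  Pd branch = 0.0129·Pd^0.44·e^(0.046·RH+f) = 2.595 μm/a
  Sd branch = 0.0175·Sd^0.57·e^(0.008·RH+0.085·T) = 6.718 μm/a
  sum: 2.595 + 6.718 → r_corr = 9.313 μm/a
Ordering by μm/a: carbon steel (234) > zinc (9.31) > copper (5.1)

["carbon steel", "zinc", "copper"]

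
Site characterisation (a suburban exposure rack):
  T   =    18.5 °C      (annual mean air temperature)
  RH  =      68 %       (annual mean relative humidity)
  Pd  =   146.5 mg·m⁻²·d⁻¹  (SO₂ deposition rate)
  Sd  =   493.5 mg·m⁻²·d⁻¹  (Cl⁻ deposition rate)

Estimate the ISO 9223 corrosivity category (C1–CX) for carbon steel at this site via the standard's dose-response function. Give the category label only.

C5

carbon steel: T>10 °C ⇒ hinge -0.054·(18.5−10) = -0.4590
  SO₂ term: 1.77·146.5^0.52·exp(0.02·68-0.4590) = 58.28
  Cl⁻ term: 0.102·493.5^0.62·exp(0.033·68+0.04·18.5) = 94.27
  sum: 58.28 + 94.27 → r_corr = 152.5 μm/a
Category bounds: 80…200 μm/a bracket r_corr ⇒ C5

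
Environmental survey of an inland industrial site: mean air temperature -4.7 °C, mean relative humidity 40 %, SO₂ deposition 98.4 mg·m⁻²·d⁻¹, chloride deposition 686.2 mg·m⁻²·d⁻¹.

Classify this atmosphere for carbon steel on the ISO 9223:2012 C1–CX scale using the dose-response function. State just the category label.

carbon steel: temperature factor f = +0.150·(-14.7) = -2.2050
  SO₂ term: 1.77·98.4^0.52·exp(0.02·40-2.2050) = 4.722
  Cl⁻ term: 0.102·686.2^0.62·exp(0.033·40+0.04·-4.7) = 18.15
  r_corr = 4.722 + 18.15 = 22.87 μm/a
22.9 μm/a falls in (1.3, 25] for carbon steel → category C2

C2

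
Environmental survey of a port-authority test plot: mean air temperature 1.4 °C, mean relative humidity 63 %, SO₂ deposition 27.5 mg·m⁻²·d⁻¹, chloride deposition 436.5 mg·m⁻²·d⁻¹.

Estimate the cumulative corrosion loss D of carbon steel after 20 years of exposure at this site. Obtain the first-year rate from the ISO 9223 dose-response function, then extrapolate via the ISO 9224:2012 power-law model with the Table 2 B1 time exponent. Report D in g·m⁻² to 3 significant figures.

D(20) = 1.77e+03 g·m⁻²

carbon steel: T≤10 °C ⇒ hinge +0.150·(1.4−10) = -1.2900
  Pd branch = 1.77·Pd^0.52·e^(0.02·RH+f) = 9.625 μm/a
  Sd branch = 0.102·Sd^0.62·e^(0.033·RH+0.04·T) = 37.38 μm/a
  sum: 9.625 + 37.38 → r_corr = 47 μm/a
Power-law: D(20) = r_corr · 20^0.523
  D(20) = 47 × 20^0.523 = 47 × 4.791 = 225.2 μm
  Mass loss = 225.2 μm × 7.85 g/cm³ = 1768 g·m⁻²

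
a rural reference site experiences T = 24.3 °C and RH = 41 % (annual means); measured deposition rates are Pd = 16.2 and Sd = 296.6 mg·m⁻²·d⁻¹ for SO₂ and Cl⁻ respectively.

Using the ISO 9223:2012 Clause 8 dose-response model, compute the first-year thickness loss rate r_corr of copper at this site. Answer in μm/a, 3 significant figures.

r_corr = 0.725 μm/a

copper: temperature factor f = -0.080·(14.3) = -1.1440
  Pd branch = 0.0053·Pd^0.26·e^(0.059·RH+f) = 0.03913 μm/a
  Cl⁻ term: 0.01025·296.6^0.27·exp(0.036·41+0.049·24.3) = 0.686
  sum: 0.03913 + 0.686 → r_corr = 0.7252 μm/a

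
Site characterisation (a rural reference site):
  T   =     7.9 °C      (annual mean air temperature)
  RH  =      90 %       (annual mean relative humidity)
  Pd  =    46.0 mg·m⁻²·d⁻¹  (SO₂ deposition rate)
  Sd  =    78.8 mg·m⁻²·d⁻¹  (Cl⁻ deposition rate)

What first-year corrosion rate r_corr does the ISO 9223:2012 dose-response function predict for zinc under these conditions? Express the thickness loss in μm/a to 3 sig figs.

r_corr = 4.88 μm/a

zinc: temperature factor f = +0.038·(-2.1) = -0.0798
  sulphur-dioxide contribution → 4.032 μm/a
  chloride contribution → 0.848 μm/a
  total first-year rate 4.88 μm/a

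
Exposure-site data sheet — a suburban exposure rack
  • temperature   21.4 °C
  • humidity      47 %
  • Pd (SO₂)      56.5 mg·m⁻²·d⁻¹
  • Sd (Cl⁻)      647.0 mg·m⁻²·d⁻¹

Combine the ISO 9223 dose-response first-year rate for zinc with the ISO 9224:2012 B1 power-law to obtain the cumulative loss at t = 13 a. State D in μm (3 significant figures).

zinc: T>10 °C ⇒ hinge -0.071·(21.4−10) = -0.8094
  Pd branch = 0.0129·Pd^0.44·e^(0.046·RH+f) = 0.2944 μm/a
  Cl⁻ term: 0.0175·647.0^0.57·exp(0.008·47+0.085·21.4) = 6.288
  sum: 0.2944 + 6.288 → r_corr = 6.583 μm/a
ISO 9224: D(t) = r_corr · t^b with b = 0.813 (zinc, B1)
  D(13) = 6.583 × 13^0.813 = 6.583 × 8.047 = 52.97 μm

D(13) = 53.0 μm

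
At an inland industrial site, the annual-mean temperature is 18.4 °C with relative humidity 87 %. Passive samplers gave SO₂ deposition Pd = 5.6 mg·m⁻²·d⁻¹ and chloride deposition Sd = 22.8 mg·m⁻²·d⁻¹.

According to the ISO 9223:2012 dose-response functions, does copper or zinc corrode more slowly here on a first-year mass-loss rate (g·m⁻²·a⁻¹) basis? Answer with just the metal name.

zinc

copper: T>10 °C ⇒ hinge -0.080·(18.4−10) = -0.6720
  sulphur-dioxide contribution → 0.7181 μm/a
  chloride contribution → 1.346 μm/a
  ⇒ r_corr(copper) = 2.064 μm/a
  mass loss = 2.064 μm/a × 8.96 g/cm³ = 18.5 g·m⁻²·a⁻¹
zinc: f(T) = -0.071·(T−10) [T>10 °C] = -0.5964
  sulphur-dioxide contribution → 0.8295 μm/a
  chloride contribution → 0.9967 μm/a
  total first-year rate 1.826 μm/a
  mass loss = 1.826 μm/a × 7.14 g/cm³ = 13.04 g·m⁻²·a⁻¹
Ordering by g·m⁻²·a⁻¹: copper (18.5) > zinc (13)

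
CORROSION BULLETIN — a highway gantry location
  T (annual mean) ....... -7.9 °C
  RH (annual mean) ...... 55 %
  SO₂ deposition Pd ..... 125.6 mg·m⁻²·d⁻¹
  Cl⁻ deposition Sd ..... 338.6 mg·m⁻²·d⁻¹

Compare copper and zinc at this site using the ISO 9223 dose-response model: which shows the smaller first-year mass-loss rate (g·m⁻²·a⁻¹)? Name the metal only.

copper

copper: f(T) = +0.126·(T−10) [T≤10 °C] = -2.2554
  Pd branch = 0.0053·Pd^0.26·e^(0.059·RH+f) = 0.05009 μm/a
  Sd branch = 0.01025·Sd^0.27·e^(0.036·RH+0.049·T) = 0.243 μm/a
  sum: 0.05009 + 0.243 → r_corr = 0.2931 μm/a
  mass loss = 0.2931 μm/a × 8.96 g/cm³ = 2.626 g·m⁻²·a⁻¹
zinc: f(T) = +0.038·(T−10) [T≤10 °C] = -0.6802
  Pd branch = 0.0129·Pd^0.44·e^(0.046·RH+f) = 0.6879 μm/a
  Sd branch = 0.0175·Sd^0.57·e^(0.008·RH+0.085·T) = 0.3841 μm/a
  r_corr = 0.6879 + 0.3841 = 1.072 μm/a
  mass loss = 1.072 μm/a × 7.14 g/cm³ = 7.654 g·m⁻²·a⁻¹
Ordering by g·m⁻²·a⁻¹: zinc (7.65) > copper (2.63)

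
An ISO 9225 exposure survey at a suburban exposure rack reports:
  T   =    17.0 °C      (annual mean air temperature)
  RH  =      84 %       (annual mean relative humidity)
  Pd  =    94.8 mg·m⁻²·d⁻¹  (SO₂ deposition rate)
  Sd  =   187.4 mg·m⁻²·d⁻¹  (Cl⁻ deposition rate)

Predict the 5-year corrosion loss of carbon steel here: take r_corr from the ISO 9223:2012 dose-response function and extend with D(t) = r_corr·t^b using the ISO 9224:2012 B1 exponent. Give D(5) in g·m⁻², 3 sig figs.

carbon steel: T>10 °C ⇒ hinge -0.054·(17.0−10) = -0.3780
  Pd branch = 1.77·Pd^0.52·e^(0.02·RH+f) = 69.4 μm/a
  Cl⁻ term: 0.102·187.4^0.62·exp(0.033·84+0.04·17.0) = 82.59
  sum: 69.4 + 82.59 → r_corr = 152 μm/a
ISO 9224: D(t) = r_corr · t^b with b = 0.523 (carbon steel, B1)
  D(5) = 152 × 5^0.523 = 152 × 2.32 = 352.7 μm
  Mass loss = 352.7 μm × 7.85 g/cm³ = 2768 g·m⁻²

D(5) = 2.77e+03 g·m⁻²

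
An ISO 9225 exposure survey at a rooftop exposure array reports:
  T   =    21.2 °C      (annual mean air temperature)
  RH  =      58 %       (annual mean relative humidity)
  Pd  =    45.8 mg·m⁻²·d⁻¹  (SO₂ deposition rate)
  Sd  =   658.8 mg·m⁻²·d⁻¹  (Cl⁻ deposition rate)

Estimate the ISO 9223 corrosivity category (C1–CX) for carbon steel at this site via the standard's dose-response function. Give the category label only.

carbon steel: temperature factor f = -0.054·(11.2) = -0.6048
  SO₂ term: 1.77·45.8^0.52·exp(0.02·58-0.6048) = 22.53
  Sd branch = 0.102·Sd^0.62·e^(0.033·RH+0.04·T) = 90.31 μm/a
  r_corr = 22.53 + 90.31 = 112.8 μm/a
ISO 9223 Table 2 (carbon steel): 80 < 113 ≤ 200 μm/a ⇒ C5

C5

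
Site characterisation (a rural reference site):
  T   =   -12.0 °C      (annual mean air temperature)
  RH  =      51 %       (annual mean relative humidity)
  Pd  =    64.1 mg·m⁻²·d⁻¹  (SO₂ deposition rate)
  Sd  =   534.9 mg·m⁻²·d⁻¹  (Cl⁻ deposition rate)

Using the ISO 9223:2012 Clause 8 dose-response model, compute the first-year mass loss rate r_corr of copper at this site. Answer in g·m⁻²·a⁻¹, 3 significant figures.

copper: temperature factor f = +0.126·(-22.0) = -2.7720
  SO₂ term: 0.0053·64.1^0.26·exp(0.059·51-2.7720) = 0.01981
  Cl⁻ term: 0.01025·534.9^0.27·exp(0.036·51+0.049·-12.0) = 0.1947
  r_corr = 0.01981 + 0.1947 = 0.2145 μm/a
Convert to mass loss: 0.2145 μm/a × 8.96 g/cm³ = 1.922 g·m⁻²·a⁻¹

r_corr = 1.92 g·m⁻²·a⁻¹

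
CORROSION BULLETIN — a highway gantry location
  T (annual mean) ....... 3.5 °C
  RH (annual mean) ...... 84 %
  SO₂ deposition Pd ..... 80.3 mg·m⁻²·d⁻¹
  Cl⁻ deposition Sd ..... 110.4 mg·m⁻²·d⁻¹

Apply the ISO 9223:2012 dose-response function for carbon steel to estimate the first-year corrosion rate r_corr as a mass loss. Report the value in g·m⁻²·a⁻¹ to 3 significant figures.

carbon steel: temperature factor f = +0.150·(-6.5) = -0.9750
  sulphur-dioxide contribution → 35.04 μm/a
  chloride contribution → 34.67 μm/a
  ⇒ r_corr(carbon steel) = 69.71 μm/a
Convert to mass loss: 69.71 μm/a × 7.85 g/cm³ = 547.2 g·m⁻²·a⁻¹

r_corr = 547 g·m⁻²·a⁻¹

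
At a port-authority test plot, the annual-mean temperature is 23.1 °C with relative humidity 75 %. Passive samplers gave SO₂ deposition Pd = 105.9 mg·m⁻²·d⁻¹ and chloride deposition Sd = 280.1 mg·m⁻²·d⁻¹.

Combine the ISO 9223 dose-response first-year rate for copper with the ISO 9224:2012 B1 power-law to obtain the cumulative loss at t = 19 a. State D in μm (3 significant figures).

D(19) = 19.2 μm

copper: T>10 °C ⇒ hinge -0.080·(23.1−10) = -1.0480
  SO₂ term: 0.0053·105.9^0.26·exp(0.059·75-1.0480) = 0.5216
  Cl⁻ term: 0.01025·280.1^0.27·exp(0.036·75+0.049·23.1) = 2.166
  r_corr = 0.5216 + 2.166 = 2.688 μm/a
Power-law: D(19) = r_corr · 19^0.667
  D(19) = 2.688 × 19^0.667 = 2.688 × 7.127 = 19.16 μm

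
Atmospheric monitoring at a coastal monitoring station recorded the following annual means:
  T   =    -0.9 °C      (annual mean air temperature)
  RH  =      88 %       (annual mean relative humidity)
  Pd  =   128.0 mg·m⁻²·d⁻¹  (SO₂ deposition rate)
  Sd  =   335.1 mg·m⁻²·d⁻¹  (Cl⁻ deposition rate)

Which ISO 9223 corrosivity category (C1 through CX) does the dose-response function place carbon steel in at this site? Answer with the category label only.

carbon steel: temperature factor f = +0.150·(-10.9) = -1.6350
  SO₂ term: 1.77·128.0^0.52·exp(0.02·88-1.6350) = 25
  Cl⁻ term: 0.102·335.1^0.62·exp(0.033·88+0.04·-0.9) = 66.03
  r_corr = 25 + 66.03 = 91.04 μm/a
ISO 9223 Table 2 (carbon steel): 80 < 91 ≤ 200 μm/a ⇒ C5

C5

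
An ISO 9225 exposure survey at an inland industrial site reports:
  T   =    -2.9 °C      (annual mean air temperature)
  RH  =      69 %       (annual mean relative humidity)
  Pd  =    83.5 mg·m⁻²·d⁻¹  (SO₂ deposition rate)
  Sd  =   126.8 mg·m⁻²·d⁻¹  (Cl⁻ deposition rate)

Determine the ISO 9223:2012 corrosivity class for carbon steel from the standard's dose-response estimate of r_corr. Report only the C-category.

C3

carbon steel: temperature factor f = +0.150·(-12.9) = -1.9350
  sulphur-dioxide contribution → 10.14 μm/a
  chloride contribution → 17.83 μm/a
  ⇒ r_corr(carbon steel) = 27.97 μm/a
28 μm/a falls in (25, 50] for carbon steel → category C3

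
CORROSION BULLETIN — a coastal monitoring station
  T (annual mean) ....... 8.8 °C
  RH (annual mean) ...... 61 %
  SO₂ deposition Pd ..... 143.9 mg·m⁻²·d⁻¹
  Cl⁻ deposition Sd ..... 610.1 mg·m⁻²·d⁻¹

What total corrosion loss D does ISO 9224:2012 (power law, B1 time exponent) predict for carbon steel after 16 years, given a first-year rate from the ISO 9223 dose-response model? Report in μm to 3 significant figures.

D(16) = 530 μm

carbon steel: temperature factor f = +0.150·(-1.2) = -0.1800
  sulphur-dioxide contribution → 66.35 μm/a
  chloride contribution → 57.9 μm/a
  ⇒ r_corr(carbon steel) = 124.2 μm/a
Power-law: D(16) = r_corr · 16^0.523
  D(16) = 124.2 × 16^0.523 = 124.2 × 4.263 = 529.7 μm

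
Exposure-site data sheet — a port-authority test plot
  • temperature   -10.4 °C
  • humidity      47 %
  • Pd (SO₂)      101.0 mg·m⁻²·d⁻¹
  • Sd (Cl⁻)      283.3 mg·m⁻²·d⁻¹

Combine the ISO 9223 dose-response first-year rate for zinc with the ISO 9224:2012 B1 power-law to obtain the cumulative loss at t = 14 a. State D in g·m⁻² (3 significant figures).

zinc: f(T) = +0.038·(T−10) [T≤10 °C] = -0.7752
  Pd branch = 0.0129·Pd^0.44·e^(0.046·RH+f) = 0.3933 μm/a
  Cl⁻ term: 0.0175·283.3^0.57·exp(0.008·47+0.085·-10.4) = 0.2631
  r_corr = 0.3933 + 0.2631 = 0.6565 μm/a
Long-term exponent b (ISO 9224 Table 2, B1) = 0.813
  D(14) = 0.6565 × 14^0.813 = 0.6565 × 8.547 = 5.611 μm
  Mass loss = 5.611 μm × 7.14 g/cm³ = 40.06 g·m⁻²

D(14) = 40.1 g·m⁻²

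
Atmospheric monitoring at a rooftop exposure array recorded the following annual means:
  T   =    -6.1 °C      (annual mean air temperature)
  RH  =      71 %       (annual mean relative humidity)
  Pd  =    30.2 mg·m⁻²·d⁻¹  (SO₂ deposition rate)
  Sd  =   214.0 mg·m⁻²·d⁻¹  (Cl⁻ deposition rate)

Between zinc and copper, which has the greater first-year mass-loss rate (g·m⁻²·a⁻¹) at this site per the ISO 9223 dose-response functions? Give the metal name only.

zinc: temperature factor f = +0.038·(-16.1) = -0.6118
  SO₂ term: 0.0129·30.2^0.44·exp(0.046·71-0.6118) = 0.8213
  Cl⁻ term: 0.0175·214.0^0.57·exp(0.008·71+0.085·-6.1) = 0.3916
  sum: 0.8213 + 0.3916 → r_corr = 1.213 μm/a
  mass loss = 1.213 μm/a × 7.14 g/cm³ = 8.66 g·m⁻²·a⁻¹
copper: T≤10 °C ⇒ hinge +0.126·(-6.1−10) = -2.0286
  Pd branch = 0.0053·Pd^0.26·e^(0.059·RH+f) = 0.1115 μm/a
  Cl⁻ term: 0.01025·214.0^0.27·exp(0.036·71+0.049·-6.1) = 0.417
  r_corr = 0.1115 + 0.417 = 0.5286 μm/a
  mass loss = 0.5286 μm/a × 8.96 g/cm³ = 4.736 g·m⁻²·a⁻¹
Ordering by g·m⁻²·a⁻¹: zinc (8.66) > copper (4.74)

zinc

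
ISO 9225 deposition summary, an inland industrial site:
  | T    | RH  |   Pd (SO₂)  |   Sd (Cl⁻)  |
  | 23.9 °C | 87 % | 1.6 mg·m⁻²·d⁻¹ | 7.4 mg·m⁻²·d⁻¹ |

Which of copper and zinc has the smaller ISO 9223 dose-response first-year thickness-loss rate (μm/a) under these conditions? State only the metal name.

copper: f(T) = -0.080·(T−10) [T>10 °C] = -1.1120
  sulphur-dioxide contribution → 0.3339 μm/a
  chloride contribution → 1.301 μm/a
  total first-year rate 1.635 μm/a
zinc: T>10 °C ⇒ hinge -0.071·(23.9−10) = -0.9869
  sulphur-dioxide contribution → 0.3235 μm/a
  chloride contribution → 0.8376 μm/a
  total first-year rate 1.161 μm/a
Ordering by μm/a: copper (1.63) > zinc (1.16)

zinc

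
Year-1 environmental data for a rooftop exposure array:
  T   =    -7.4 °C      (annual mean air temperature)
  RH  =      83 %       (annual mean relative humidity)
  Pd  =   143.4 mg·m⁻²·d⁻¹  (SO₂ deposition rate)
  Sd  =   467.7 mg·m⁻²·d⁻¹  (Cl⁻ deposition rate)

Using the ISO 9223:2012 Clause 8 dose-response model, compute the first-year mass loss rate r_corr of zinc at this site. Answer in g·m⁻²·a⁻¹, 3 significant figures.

zinc: T≤10 °C ⇒ hinge +0.038·(-7.4−10) = -0.6612
  sulphur-dioxide contribution → 2.694 μm/a
  chloride contribution → 0.6027 μm/a
  total first-year rate 3.297 μm/a
Convert to mass loss: 3.297 μm/a × 7.14 g/cm³ = 23.54 g·m⁻²·a⁻¹

r_corr = 23.5 g·m⁻²·a⁻¹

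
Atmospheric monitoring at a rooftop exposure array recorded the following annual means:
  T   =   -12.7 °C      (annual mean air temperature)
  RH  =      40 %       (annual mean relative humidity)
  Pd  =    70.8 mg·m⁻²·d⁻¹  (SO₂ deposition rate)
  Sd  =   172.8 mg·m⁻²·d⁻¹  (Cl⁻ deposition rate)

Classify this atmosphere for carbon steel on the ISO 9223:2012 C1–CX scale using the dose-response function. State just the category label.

C2

carbon steel: f(T) = +0.150·(T−10) [T≤10 °C] = -3.4050
  Pd branch = 1.77·Pd^0.52·e^(0.02·RH+f) = 1.199 μm/a
  Sd branch = 0.102·Sd^0.62·e^(0.033·RH+0.04·T) = 5.604 μm/a
  r_corr = 1.199 + 5.604 = 6.803 μm/a
6.8 μm/a falls in (1.3, 25] for carbon steel → category C2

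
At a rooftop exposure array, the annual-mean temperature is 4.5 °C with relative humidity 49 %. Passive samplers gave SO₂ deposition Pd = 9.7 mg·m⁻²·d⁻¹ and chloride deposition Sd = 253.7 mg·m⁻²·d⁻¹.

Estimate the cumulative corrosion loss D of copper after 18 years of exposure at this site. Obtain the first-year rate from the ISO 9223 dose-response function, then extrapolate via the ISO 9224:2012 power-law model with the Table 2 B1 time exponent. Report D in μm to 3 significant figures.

copper: temperature factor f = +0.126·(-5.5) = -0.6930
  sulphur-dioxide contribution → 0.08618 μm/a
  chloride contribution → 0.3325 μm/a
  ⇒ r_corr(copper) = 0.4186 μm/a
Power-law: D(18) = r_corr · 18^0.667
  D(18) = 0.4186 × 18^0.667 = 0.4186 × 6.875 = 2.878 μm

D(18) = 2.88 μm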